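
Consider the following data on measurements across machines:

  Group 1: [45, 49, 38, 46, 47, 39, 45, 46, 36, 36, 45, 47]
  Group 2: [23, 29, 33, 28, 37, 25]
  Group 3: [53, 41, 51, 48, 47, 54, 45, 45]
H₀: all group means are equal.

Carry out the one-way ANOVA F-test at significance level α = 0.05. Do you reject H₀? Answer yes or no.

Group means [43.25, 29.17, 48.00], grand mean 41.462
SSB = Σnᵢ(x̄ᵢ−x̄)² = 1287.378; SSW = ΣΣ(x−x̄ᵢ)² = 507.083
MSB = 1287.378/2 = 643.6891; MSW = 507.083/23 = 22.0471
F = MSB/MSW = 29.1961
df = (2, 23)
p-value (upper-tail) = 0.00000
At α=0.05: p < α → reject H₀

reject H₀: yes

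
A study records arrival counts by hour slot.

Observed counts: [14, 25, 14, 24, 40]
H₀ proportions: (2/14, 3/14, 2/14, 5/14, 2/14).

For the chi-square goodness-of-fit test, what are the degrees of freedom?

degrees of freedom = 4

df = k − 1 = 5 − 1 = 4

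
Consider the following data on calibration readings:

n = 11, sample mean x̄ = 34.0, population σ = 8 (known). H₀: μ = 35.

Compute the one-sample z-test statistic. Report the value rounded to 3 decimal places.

SE = σ/√n = 8/√11 = 2.4121
z = (x̄−μ₀)/SE = (34.0−35)/2.4121 = -0.4146

test statistic = -0.415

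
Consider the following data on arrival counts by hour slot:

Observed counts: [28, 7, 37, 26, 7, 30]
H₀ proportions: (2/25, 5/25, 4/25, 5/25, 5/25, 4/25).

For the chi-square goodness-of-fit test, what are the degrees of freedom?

degrees of freedom = 5

df = k − 1 = 6 − 1 = 5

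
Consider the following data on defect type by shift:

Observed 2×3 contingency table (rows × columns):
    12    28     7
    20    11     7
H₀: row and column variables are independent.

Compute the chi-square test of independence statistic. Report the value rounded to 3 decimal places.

Row totals [47, 38], col totals [32, 39, 14], n=85
χ² = (12−17.69)²/17.69 + (28−21.56)²/21.56 + (7−7.74)²/7.74 + (20−14.31)²/14.31 + (11−17.44)²/17.44 + (7−6.26)²/6.26 = 8.5532
df = 2

test statistic = 8.553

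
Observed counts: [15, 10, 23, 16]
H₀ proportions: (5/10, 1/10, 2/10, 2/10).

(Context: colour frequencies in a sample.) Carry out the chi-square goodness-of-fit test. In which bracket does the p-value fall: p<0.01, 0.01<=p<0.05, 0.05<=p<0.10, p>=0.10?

p-value bracket: p<0.01

n = 64; E_i = n·p_i = [32.00, 6.40, 12.80, 12.80]
χ² = (15−32.00)²/32.00 + (10−6.40)²/6.40 + (23−12.80)²/12.80 + (16−12.80)²/12.80 = 19.9844
df = 3
p-value (upper-tail) = 0.00017
→ bracket: p<0.01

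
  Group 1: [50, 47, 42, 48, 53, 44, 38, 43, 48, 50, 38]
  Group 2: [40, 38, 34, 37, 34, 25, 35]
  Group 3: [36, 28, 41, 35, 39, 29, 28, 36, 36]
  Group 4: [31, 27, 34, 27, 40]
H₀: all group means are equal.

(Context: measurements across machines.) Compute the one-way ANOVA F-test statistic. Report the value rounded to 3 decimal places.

Group means [45.55, 34.71, 34.22, 31.80], grand mean 37.844
SSB = Σnᵢ(x̄ᵢ−x̄)² = 1021.707; SSW = ΣΣ(x−x̄ᵢ)² = 686.511
MSB = 1021.707/3 = 340.5691; MSW = 686.511/28 = 24.5183
F = MSB/MSW = 13.8904
df = (3, 28)

test statistic = 13.890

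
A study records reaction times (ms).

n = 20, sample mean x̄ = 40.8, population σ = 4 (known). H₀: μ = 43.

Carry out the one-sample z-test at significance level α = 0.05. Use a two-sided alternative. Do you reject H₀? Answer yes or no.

reject H₀: yes

SE = σ/√n = 4/√20 = 0.8944
z = (x̄−μ₀)/SE = (40.8−43)/0.8944 = -2.4597
p-value (two-sided) = 0.01391
At α=0.05: p < α → reject H₀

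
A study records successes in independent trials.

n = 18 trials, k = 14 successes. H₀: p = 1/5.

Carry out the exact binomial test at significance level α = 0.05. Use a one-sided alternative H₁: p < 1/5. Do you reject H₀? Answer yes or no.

reject H₀: no

Exact binomial: n=18, k=14, p₀=1/5=0.2000
P(X≤14) from Σ C(n,i)·p₀^i·(1−p₀)^(n−i)
p-value (one-sided, H₁ less) = 1.00000
At α=0.05: p ≥ α → fail to reject H₀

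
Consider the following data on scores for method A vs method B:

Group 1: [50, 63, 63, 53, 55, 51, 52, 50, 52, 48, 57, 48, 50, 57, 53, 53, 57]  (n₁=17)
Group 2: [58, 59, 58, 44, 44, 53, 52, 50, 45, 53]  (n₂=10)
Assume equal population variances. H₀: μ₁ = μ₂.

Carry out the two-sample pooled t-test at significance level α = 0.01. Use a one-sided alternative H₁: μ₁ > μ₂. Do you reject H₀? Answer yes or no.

reject H₀: no

x̄₁=53.647, s₁=4.527, n₁=17
x̄₂=51.600, s₂=5.797, n₂=10
s_p² = [16·4.527² + 9·5.797²]/25 = 25.2113
SE = √(s_p²·(1/17+1/10)) = 2.0010
t = (53.647−51.600)/2.0010 = 1.0230
df = 25
p-value (one-sided, H₁ greater) = 0.15805
At α=0.01: p ≥ α → fail to reject H₀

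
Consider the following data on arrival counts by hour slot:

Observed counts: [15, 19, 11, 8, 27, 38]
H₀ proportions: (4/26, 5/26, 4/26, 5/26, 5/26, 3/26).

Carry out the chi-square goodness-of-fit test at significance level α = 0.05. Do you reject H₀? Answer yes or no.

reject H₀: yes

n = 118; E_i = n·p_i = [18.15, 22.69, 18.15, 22.69, 22.69, 13.62]
χ² = (15−18.15)²/18.15 + (19−22.69)²/22.69 + (11−18.15)²/18.15 + (8−22.69)²/22.69 + (27−22.69)²/22.69 + (38−13.62)²/13.62 = 57.9701
df = 5
p-value (upper-tail) = 0.00000
At α=0.05: p < α → reject H₀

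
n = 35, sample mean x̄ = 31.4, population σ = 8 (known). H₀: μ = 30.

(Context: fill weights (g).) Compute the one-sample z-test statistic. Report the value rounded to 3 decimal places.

test statistic = 1.035

SE = σ/√n = 8/√35 = 1.3522
z = (x̄−μ₀)/SE = (31.4−30)/1.3522 = 1.0353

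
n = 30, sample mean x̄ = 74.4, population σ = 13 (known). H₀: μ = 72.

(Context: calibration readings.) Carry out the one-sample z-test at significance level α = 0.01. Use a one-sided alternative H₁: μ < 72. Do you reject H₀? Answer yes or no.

SE = σ/√n = 13/√30 = 2.3735
z = (x̄−μ₀)/SE = (74.4−72)/2.3735 = 1.0112
p-value (one-sided, H₁ less) = 0.84403
At α=0.01: p ≥ α → fail to reject H₀

reject H₀: no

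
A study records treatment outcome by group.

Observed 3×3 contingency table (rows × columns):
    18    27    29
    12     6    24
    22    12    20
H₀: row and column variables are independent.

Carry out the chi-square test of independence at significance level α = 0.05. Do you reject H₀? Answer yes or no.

Row totals [74, 42, 54], col totals [52, 45, 73], n=170
χ² = (18−22.64)²/22.64 + (27−19.59)²/19.59 + (29−31.78)²/31.78 + (12−12.85)²/12.85 + (6−11.12)²/11.12 + (24−18.04)²/18.04 + (22−16.52)²/16.52 + (12−14.29)²/14.29 + (20−23.19)²/23.19 = 11.0067
df = 4
p-value (upper-tail) = 0.02649
At α=0.05: p < α → reject H₀

reject H₀: yes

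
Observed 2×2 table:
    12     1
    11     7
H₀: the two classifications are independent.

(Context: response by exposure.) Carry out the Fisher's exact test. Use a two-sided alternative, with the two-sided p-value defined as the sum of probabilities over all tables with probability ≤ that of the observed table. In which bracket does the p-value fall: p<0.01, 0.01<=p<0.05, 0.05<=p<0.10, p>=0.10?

p-value bracket: 0.05<=p<0.10

Margins: r₁=13, r₂=18, c₁=23, c₂=8, n=31
p_obs = C(13,12)·C(18,11)/C(31,23); sum pmf over tables with pmf ≤ p_obs
p-value (two-sided) = 0.09535
→ bracket: 0.05<=p<0.10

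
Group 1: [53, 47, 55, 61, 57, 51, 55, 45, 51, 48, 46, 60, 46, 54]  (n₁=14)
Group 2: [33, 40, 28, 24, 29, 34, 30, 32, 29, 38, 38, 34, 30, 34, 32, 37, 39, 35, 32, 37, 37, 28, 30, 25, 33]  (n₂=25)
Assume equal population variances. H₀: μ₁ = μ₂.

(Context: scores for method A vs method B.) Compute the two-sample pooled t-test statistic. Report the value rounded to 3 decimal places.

test statistic = 12.452

x̄₁=52.071, s₁=5.240, n₁=14
x̄₂=32.720, s₂=4.306, n₂=25
s_p² = [13·5.240² + 24·4.306²]/37 = 21.6748
SE = √(s_p²·(1/14+1/25)) = 1.5541
t = (52.071−32.720)/1.5541 = 12.4519
df = 37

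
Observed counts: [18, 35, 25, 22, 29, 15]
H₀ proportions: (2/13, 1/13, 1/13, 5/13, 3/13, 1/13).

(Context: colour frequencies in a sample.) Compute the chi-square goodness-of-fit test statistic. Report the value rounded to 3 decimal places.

test statistic = 91.998

n = 144; E_i = n·p_i = [22.15, 11.08, 11.08, 55.38, 33.23, 11.08]
χ² = (18−22.15)²/22.15 + (35−11.08)²/11.08 + (25−11.08)²/11.08 + (22−55.38)²/55.38 + (29−33.23)²/33.23 + (15−11.08)²/11.08 = 91.9981
df = 5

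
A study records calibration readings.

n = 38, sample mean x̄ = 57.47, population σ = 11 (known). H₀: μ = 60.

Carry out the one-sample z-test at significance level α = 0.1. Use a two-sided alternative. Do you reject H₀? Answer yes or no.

reject H₀: no

SE = σ/√n = 11/√38 = 1.7844
z = (x̄−μ₀)/SE = (57.47−60)/1.7844 = -1.4178
p-value (two-sided) = 0.15624
At α=0.1: p ≥ α → fail to reject H₀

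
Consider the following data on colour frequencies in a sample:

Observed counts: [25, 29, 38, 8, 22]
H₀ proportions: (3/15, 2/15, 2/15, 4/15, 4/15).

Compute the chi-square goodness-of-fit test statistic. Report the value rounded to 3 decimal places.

test statistic = 60.930

n = 122; E_i = n·p_i = [24.40, 16.27, 16.27, 32.53, 32.53]
χ² = (25−24.40)²/24.40 + (29−16.27)²/16.27 + (38−16.27)²/16.27 + (8−32.53)²/32.53 + (22−32.53)²/32.53 = 60.9303
df = 4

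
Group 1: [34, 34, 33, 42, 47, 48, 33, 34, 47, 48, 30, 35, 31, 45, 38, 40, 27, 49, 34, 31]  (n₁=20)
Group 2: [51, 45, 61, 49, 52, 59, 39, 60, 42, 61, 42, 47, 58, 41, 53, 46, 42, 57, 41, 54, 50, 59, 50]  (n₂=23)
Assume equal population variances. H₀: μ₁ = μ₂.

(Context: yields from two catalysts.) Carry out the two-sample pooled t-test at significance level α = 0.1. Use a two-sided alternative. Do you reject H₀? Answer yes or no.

x̄₁=38.000, s₁=7.101, n₁=20
x̄₂=50.391, s₂=7.291, n₂=23
s_p² = [19·7.101² + 22·7.291²]/41 = 51.8897
SE = √(s_p²·(1/20+1/23)) = 2.2024
t = (38.000−50.391)/2.2024 = -5.6263
df = 41
p-value (two-sided) = 0.00000
At α=0.1: p < α → reject H₀

reject H₀: yes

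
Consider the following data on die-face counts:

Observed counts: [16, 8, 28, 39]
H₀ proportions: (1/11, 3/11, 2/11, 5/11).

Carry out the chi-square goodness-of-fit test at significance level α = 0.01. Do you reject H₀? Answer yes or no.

reject H₀: yes

n = 91; E_i = n·p_i = [8.27, 24.82, 16.55, 41.36]
χ² = (16−8.27)²/8.27 + (8−24.82)²/24.82 + (28−16.55)²/16.55 + (39−41.36)²/41.36 = 26.6799
df = 3
p-value (upper-tail) = 0.00001
At α=0.01: p < α → reject H₀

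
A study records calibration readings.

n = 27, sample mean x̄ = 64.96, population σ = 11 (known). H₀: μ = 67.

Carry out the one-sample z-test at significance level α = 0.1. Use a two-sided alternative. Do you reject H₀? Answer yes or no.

reject H₀: no

SE = σ/√n = 11/√27 = 2.1170
z = (x̄−μ₀)/SE = (64.96−67)/2.1170 = -0.9637
p-value (two-sided) = 0.33522
At α=0.1: p ≥ α → fail to reject H₀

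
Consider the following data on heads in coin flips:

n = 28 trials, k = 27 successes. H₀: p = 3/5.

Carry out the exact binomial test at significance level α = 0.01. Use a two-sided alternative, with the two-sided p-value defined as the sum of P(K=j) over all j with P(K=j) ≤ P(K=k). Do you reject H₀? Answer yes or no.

reject H₀: yes

Exact binomial: n=28, k=27, p₀=3/5=0.6000
P(X=j) = C(n,j)·p₀^j·(1−p₀)^(n−j); p = Σ P(X=j) over j with P(X=j) ≤ P(X=27)
p-value (two-sided) = 0.00002
At α=0.01: p < α → reject H₀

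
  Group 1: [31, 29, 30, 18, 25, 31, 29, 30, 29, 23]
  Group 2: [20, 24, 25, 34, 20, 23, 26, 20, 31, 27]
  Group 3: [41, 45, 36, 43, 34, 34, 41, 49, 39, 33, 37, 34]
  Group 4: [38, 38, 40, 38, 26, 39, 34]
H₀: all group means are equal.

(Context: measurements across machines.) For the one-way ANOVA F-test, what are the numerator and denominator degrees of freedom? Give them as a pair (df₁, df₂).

degrees of freedom = [3, 35]

k = 4 groups, N = 39 total
df = (k−1, N−k) = (4−1, 39−4) = (3, 35)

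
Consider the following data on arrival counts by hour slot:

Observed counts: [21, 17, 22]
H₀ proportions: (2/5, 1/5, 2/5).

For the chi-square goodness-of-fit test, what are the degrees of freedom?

degrees of freedom = 2

df = k − 1 = 3 − 1 = 2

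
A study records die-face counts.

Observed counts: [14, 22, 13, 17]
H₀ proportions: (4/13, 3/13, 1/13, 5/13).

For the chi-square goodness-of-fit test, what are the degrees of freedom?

df = k − 1 = 4 − 1 = 3

degrees of freedom = 3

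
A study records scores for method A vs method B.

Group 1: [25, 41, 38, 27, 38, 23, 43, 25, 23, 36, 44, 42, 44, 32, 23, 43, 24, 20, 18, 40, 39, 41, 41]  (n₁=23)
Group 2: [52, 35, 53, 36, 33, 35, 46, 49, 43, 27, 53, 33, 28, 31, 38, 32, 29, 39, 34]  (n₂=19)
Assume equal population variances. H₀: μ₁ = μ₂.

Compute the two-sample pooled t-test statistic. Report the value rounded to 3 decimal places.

x̄₁=33.478, s₁=9.030, n₁=23
x̄₂=38.211, s₂=8.600, n₂=19
s_p² = [22·9.030² + 18·8.600²]/40 = 78.1224
SE = √(s_p²·(1/23+1/19)) = 2.7401
t = (33.478−38.211)/2.7401 = -1.7270
df = 40

test statistic = -1.727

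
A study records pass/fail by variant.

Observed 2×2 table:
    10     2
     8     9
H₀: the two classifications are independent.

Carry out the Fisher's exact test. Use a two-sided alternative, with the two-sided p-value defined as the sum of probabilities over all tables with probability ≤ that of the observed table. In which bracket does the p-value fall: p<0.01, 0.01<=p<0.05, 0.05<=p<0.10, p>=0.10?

p-value bracket: 0.05<=p<0.10

Margins: r₁=12, r₂=17, c₁=18, c₂=11, n=29
p_obs = C(12,10)·C(17,8)/C(29,18); sum pmf over tables with pmf ≤ p_obs
p-value (two-sided) = 0.06411
→ bracket: 0.05<=p<0.10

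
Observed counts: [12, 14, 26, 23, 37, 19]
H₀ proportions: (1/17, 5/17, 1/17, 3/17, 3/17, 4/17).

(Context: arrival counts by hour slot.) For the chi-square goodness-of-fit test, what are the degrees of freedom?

degrees of freedom = 5

df = k − 1 = 6 − 1 = 5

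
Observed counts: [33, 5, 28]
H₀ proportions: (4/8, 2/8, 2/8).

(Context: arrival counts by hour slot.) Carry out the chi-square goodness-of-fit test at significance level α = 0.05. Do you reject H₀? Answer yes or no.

n = 66; E_i = n·p_i = [33.00, 16.50, 16.50]
χ² = (33−33.00)²/33.00 + (5−16.50)²/16.50 + (28−16.50)²/16.50 = 16.0303
df = 2
p-value (upper-tail) = 0.00033
At α=0.05: p < α → reject H₀

reject H₀: yes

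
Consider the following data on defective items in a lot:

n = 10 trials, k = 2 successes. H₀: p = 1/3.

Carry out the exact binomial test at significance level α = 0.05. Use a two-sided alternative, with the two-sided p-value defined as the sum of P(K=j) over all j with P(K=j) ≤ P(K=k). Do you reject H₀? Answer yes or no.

Exact binomial: n=10, k=2, p₀=1/3=0.3333
P(X=j) = C(n,j)·p₀^j·(1−p₀)^(n−j); p = Σ P(X=j) over j with P(X=j) ≤ P(X=2)
p-value (two-sided) = 0.51227
At α=0.05: p ≥ α → fail to reject H₀

reject H₀: no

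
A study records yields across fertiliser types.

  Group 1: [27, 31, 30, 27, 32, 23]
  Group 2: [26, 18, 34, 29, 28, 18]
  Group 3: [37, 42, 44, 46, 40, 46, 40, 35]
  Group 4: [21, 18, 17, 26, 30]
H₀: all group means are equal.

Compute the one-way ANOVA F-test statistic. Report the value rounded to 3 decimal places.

test statistic = 20.289

Group means [28.33, 25.50, 41.25, 22.40], grand mean 30.600
SSB = Σnᵢ(x̄ᵢ−x̄)² = 1430.467; SSW = ΣΣ(x−x̄ᵢ)² = 493.533
MSB = 1430.467/3 = 476.8222; MSW = 493.533/21 = 23.5016
F = MSB/MSW = 20.2889
df = (3, 21)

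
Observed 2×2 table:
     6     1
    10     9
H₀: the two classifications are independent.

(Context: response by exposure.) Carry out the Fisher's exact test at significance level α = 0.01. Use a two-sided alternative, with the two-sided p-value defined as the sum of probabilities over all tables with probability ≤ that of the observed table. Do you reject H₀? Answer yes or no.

reject H₀: no

Margins: r₁=7, r₂=19, c₁=16, c₂=10, n=26
p_obs = C(7,6)·C(19,10)/C(26,16); sum pmf over tables with pmf ≤ p_obs
p-value (two-sided) = 0.19039
At α=0.01: p ≥ α → fail to reject H₀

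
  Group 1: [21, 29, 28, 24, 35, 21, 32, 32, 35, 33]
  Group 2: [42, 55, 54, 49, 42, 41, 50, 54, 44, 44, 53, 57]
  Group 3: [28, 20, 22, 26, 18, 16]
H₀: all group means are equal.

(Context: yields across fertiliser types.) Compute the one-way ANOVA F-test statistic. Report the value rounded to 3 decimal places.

test statistic = 61.581

Group means [29.00, 48.75, 21.67], grand mean 35.893
SSB = Σnᵢ(x̄ᵢ−x̄)² = 3673.095; SSW = ΣΣ(x−x̄ᵢ)² = 745.583
MSB = 3673.095/2 = 1836.5476; MSW = 745.583/25 = 29.8233
F = MSB/MSW = 61.5809
df = (2, 25)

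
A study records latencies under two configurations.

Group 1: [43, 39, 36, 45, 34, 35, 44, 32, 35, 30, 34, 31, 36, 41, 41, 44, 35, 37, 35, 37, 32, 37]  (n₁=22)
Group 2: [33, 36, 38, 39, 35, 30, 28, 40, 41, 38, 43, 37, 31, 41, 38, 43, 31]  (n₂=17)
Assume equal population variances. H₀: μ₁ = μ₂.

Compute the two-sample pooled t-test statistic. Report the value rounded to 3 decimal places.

test statistic = 0.253

x̄₁=36.955, s₁=4.391, n₁=22
x̄₂=36.588, s₂=4.611, n₂=17
s_p² = [21·4.391² + 16·4.611²]/37 = 20.1371
SE = √(s_p²·(1/22+1/17)) = 1.4491
t = (36.955−36.588)/1.4491 = 0.2528
df = 37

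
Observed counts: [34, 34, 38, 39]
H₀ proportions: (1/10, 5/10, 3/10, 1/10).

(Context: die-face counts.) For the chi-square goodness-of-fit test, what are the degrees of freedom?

df = k − 1 = 4 − 1 = 3

degrees of freedom = 3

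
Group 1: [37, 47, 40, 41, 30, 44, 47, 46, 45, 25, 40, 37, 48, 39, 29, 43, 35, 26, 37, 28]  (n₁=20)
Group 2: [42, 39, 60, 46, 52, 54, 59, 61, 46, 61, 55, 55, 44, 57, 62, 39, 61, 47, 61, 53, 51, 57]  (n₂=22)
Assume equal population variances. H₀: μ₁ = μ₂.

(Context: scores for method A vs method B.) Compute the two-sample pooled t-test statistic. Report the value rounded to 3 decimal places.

test statistic = -6.353

x̄₁=38.200, s₁=7.338, n₁=20
x̄₂=52.818, s₂=7.544, n₂=22
s_p² = [19·7.338² + 21·7.544²]/40 = 55.4618
SE = √(s_p²·(1/20+1/22)) = 2.3009
t = (38.200−52.818)/2.3009 = -6.3533
df = 40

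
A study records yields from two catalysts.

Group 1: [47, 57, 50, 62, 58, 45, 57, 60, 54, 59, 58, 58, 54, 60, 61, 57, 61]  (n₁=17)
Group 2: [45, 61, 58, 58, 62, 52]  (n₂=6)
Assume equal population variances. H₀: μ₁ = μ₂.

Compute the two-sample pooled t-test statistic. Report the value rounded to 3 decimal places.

x̄₁=56.353, s₁=4.911, n₁=17
x̄₂=56.000, s₂=6.419, n₂=6
s_p² = [16·4.911² + 5·6.419²]/21 = 28.1849
SE = √(s_p²·(1/17+1/6)) = 2.5210
t = (56.353−56.000)/2.5210 = 0.1400
df = 21

test statistic = 0.140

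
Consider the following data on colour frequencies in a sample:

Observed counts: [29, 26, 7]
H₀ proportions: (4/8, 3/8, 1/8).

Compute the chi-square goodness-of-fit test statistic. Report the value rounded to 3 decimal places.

n = 62; E_i = n·p_i = [31.00, 23.25, 7.75]
χ² = (29−31.00)²/31.00 + (26−23.25)²/23.25 + (7−7.75)²/7.75 = 0.5269
df = 2

test statistic = 0.527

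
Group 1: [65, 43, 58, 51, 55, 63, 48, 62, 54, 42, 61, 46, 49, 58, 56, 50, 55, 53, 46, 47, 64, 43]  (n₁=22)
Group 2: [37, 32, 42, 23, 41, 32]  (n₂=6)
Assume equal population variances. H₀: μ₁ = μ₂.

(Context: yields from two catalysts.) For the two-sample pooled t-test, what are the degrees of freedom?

degrees of freedom = 26

df = n₁ + n₂ − 2 = 22 + 6 − 2 = 26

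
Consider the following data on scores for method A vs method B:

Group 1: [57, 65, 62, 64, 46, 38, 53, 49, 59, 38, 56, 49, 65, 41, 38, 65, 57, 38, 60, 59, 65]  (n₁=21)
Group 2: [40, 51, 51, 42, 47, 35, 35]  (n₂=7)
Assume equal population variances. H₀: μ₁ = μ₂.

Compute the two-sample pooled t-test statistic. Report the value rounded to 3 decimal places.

test statistic = 2.541

x̄₁=53.524, s₁=10.147, n₁=21
x̄₂=43.000, s₂=6.856, n₂=7
s_p² = [20·10.147² + 6·6.856²]/26 = 90.0476
SE = √(s_p²·(1/21+1/7)) = 4.1415
t = (53.524−43.000)/4.1415 = 2.5411
df = 26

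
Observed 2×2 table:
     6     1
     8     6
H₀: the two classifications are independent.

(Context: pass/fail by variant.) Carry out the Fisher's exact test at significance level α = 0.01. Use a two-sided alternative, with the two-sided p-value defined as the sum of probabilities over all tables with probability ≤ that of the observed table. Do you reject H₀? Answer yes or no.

Margins: r₁=7, r₂=14, c₁=14, c₂=7, n=21
p_obs = C(7,6)·C(14,8)/C(21,14); sum pmf over tables with pmf ≤ p_obs
p-value (two-sided) = 0.33714
At α=0.01: p ≥ α → fail to reject H₀

reject H₀: no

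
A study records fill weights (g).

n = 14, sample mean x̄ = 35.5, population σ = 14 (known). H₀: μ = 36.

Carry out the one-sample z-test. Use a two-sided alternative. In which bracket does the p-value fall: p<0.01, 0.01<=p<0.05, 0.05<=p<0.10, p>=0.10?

p-value bracket: p>=0.10

SE = σ/√n = 14/√14 = 3.7417
z = (x̄−μ₀)/SE = (35.5−36)/3.7417 = -0.1336
p-value (two-sided) = 0.89369
→ bracket: p>=0.10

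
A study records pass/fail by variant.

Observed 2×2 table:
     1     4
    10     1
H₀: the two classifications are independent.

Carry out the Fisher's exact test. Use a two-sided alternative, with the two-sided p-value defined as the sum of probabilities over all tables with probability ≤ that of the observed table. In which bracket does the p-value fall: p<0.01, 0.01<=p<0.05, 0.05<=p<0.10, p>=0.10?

p-value bracket: 0.01<=p<0.05

Margins: r₁=5, r₂=11, c₁=11, c₂=5, n=16
p_obs = C(5,1)·C(11,10)/C(16,11); sum pmf over tables with pmf ≤ p_obs
p-value (two-sided) = 0.01282
→ bracket: 0.01<=p<0.05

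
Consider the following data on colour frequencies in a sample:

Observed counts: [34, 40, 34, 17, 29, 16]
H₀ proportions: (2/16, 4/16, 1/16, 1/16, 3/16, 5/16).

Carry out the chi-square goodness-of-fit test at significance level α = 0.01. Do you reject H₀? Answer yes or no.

n = 170; E_i = n·p_i = [21.25, 42.50, 10.62, 10.62, 31.88, 53.12]
χ² = (34−21.25)²/21.25 + (40−42.50)²/42.50 + (34−10.62)²/10.62 + (17−10.62)²/10.62 + (29−31.88)²/31.88 + (16−53.12)²/53.12 = 89.2502
df = 5
p-value (upper-tail) = 0.00000
At α=0.01: p < α → reject H₀

reject H₀: yes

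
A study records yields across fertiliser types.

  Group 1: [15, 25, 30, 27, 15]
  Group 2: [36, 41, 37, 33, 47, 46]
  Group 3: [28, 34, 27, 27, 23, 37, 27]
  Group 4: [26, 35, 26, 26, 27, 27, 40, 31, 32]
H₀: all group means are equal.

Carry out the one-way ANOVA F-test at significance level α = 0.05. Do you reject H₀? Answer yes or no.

reject H₀: yes

Group means [22.40, 40.00, 29.00, 30.00], grand mean 30.556
SSB = Σnᵢ(x̄ᵢ−x̄)² = 887.467; SSW = ΣΣ(x−x̄ᵢ)² = 689.200
MSB = 887.467/3 = 295.8222; MSW = 689.200/23 = 29.9652
F = MSB/MSW = 9.8722
df = (3, 23)
p-value (upper-tail) = 0.00022
At α=0.05: p < α → reject H₀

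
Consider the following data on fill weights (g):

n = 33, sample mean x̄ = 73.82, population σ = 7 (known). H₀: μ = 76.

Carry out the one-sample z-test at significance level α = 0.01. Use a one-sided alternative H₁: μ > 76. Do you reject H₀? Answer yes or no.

SE = σ/√n = 7/√33 = 1.2185
z = (x̄−μ₀)/SE = (73.82−76)/1.2185 = -1.7890
p-value (one-sided, H₁ greater) = 0.96319
At α=0.01: p ≥ α → fail to reject H₀

reject H₀: no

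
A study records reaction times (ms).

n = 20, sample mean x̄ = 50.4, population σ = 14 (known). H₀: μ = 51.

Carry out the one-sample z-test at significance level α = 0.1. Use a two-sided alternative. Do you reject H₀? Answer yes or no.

reject H₀: no

SE = σ/√n = 14/√20 = 3.1305
z = (x̄−μ₀)/SE = (50.4−51)/3.1305 = -0.1917
p-value (two-sided) = 0.84801
At α=0.1: p ≥ α → fail to reject H₀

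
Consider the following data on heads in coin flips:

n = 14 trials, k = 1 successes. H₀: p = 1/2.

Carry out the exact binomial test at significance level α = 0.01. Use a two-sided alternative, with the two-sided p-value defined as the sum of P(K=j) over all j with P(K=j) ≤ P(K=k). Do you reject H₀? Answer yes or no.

Exact binomial: n=14, k=1, p₀=1/2=0.5000
P(X=j) = C(n,j)·p₀^j·(1−p₀)^(n−j); p = Σ P(X=j) over j with P(X=j) ≤ P(X=1)
p-value (two-sided) = 0.00183
At α=0.01: p < α → reject H₀

reject H₀: yes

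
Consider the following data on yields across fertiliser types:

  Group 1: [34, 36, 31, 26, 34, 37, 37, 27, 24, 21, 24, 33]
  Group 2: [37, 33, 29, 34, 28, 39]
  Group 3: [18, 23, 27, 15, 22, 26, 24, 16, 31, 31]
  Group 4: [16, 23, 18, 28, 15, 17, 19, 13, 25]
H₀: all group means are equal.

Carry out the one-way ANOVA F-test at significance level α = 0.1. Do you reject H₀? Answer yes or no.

reject H₀: yes

Group means [30.33, 33.33, 23.30, 19.33], grand mean 26.243
SSB = Σnᵢ(x̄ᵢ−x̄)² = 1018.711; SSW = ΣΣ(x−x̄ᵢ)² = 936.100
MSB = 1018.711/3 = 339.5703; MSW = 936.100/33 = 28.3667
F = MSB/MSW = 11.9707
df = (3, 33)
p-value (upper-tail) = 0.00002
At α=0.1: p < α → reject H₀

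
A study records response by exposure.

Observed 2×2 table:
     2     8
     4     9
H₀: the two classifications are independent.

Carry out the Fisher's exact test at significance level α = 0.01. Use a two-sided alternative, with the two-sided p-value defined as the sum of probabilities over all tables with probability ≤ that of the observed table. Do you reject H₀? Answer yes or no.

Margins: r₁=10, r₂=13, c₁=6, c₂=17, n=23
p_obs = C(10,2)·C(13,4)/C(23,6); sum pmf over tables with pmf ≤ p_obs
p-value (two-sided) = 0.66002
At α=0.01: p ≥ α → fail to reject H₀

reject H₀: no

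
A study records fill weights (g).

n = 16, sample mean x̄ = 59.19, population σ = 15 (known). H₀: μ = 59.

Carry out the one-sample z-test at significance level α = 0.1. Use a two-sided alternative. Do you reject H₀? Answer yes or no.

reject H₀: no

SE = σ/√n = 15/√16 = 3.7500
z = (x̄−μ₀)/SE = (59.19−59)/3.7500 = 0.0507
p-value (two-sided) = 0.95959
At α=0.1: p ≥ α → fail to reject H₀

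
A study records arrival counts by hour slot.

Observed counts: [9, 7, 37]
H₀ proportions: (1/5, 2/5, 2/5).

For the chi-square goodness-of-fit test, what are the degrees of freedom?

df = k − 1 = 3 − 1 = 2

degrees of freedom = 2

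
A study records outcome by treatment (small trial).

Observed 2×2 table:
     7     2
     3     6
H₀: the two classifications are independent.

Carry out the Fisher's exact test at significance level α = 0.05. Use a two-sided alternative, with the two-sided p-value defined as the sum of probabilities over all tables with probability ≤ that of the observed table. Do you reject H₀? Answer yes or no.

Margins: r₁=9, r₂=9, c₁=10, c₂=8, n=18
p_obs = C(9,7)·C(9,3)/C(18,10); sum pmf over tables with pmf ≤ p_obs
p-value (two-sided) = 0.15343
At α=0.05: p ≥ α → fail to reject H₀

reject H₀: no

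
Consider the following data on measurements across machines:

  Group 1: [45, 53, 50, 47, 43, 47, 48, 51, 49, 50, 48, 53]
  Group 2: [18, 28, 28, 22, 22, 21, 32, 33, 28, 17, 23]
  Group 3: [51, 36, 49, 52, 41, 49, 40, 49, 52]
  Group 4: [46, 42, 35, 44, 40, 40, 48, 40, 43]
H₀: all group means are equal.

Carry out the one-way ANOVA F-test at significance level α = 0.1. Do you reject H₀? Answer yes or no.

reject H₀: yes

Group means [48.67, 24.73, 46.56, 42.00], grand mean 40.317
SSB = Σnᵢ(x̄ᵢ−x̄)² = 3885.807; SSW = ΣΣ(x−x̄ᵢ)² = 789.071
MSB = 3885.807/3 = 1295.2691; MSW = 789.071/37 = 21.3262
F = MSB/MSW = 60.7359
df = (3, 37)
p-value (upper-tail) = 0.00000
At α=0.1: p < α → reject H₀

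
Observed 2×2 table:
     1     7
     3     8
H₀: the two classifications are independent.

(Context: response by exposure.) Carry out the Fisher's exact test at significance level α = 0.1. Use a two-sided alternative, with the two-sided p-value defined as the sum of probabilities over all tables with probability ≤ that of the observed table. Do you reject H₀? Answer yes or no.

reject H₀: no

Margins: r₁=8, r₂=11, c₁=4, c₂=15, n=19
p_obs = C(8,1)·C(11,3)/C(19,4); sum pmf over tables with pmf ≤ p_obs
p-value (two-sided) = 0.60268
At α=0.1: p ≥ α → fail to reject H₀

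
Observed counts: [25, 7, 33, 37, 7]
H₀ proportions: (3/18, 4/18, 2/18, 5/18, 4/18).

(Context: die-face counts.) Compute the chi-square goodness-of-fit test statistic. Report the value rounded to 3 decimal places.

n = 109; E_i = n·p_i = [18.17, 24.22, 12.11, 30.28, 24.22]
χ² = (25−18.17)²/18.17 + (7−24.22)²/24.22 + (33−12.11)²/12.11 + (37−30.28)²/30.28 + (7−24.22)²/24.22 = 64.5817
df = 4

test statistic = 64.582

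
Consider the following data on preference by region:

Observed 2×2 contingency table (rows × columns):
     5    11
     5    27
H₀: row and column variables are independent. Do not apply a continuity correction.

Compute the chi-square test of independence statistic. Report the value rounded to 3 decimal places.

test statistic = 1.579

Row totals [16, 32], col totals [10, 38], n=48
χ² = (5−3.33)²/3.33 + (11−12.67)²/12.67 + (5−6.67)²/6.67 + (27−25.33)²/25.33 = 1.5789
df = 1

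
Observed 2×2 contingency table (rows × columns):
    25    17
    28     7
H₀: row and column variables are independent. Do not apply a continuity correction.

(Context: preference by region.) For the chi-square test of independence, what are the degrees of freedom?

df = (r−1)(c−1) = (2−1)·(2−1) = 1

degrees of freedom = 1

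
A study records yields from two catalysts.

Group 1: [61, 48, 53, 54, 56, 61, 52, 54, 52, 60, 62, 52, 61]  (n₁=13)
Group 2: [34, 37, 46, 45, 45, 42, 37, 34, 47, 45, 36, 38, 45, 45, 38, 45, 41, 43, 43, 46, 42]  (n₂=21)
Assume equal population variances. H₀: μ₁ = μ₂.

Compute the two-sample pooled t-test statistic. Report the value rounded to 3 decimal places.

test statistic = 9.214

x̄₁=55.846, s₁=4.616, n₁=13
x̄₂=41.619, s₂=4.225, n₂=21
s_p² = [12·4.616² + 20·4.225²]/32 = 19.1451
SE = √(s_p²·(1/13+1/21)) = 1.5441
t = (55.846−41.619)/1.5441 = 9.2136
df = 32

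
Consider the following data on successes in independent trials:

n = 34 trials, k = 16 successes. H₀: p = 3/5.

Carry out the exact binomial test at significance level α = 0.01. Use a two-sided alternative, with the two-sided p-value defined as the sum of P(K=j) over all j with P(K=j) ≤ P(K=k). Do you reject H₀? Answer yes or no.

reject H₀: no

Exact binomial: n=34, k=16, p₀=3/5=0.6000
P(X=j) = C(n,j)·p₀^j·(1−p₀)^(n−j); p = Σ P(X=j) over j with P(X=j) ≤ P(X=16)
p-value (two-sided) = 0.16033
At α=0.01: p ≥ α → fail to reject H₀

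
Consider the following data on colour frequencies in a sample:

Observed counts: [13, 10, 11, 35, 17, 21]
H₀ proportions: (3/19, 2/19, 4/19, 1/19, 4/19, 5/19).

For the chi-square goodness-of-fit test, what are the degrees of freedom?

degrees of freedom = 5

df = k − 1 = 6 − 1 = 5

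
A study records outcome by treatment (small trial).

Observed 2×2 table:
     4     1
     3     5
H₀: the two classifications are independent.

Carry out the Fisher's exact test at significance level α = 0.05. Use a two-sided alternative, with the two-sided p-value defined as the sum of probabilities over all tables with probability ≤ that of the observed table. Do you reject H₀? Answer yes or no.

reject H₀: no

Margins: r₁=5, r₂=8, c₁=7, c₂=6, n=13
p_obs = C(5,4)·C(8,3)/C(13,7); sum pmf over tables with pmf ≤ p_obs
p-value (two-sided) = 0.26573
At α=0.05: p ≥ α → fail to reject H₀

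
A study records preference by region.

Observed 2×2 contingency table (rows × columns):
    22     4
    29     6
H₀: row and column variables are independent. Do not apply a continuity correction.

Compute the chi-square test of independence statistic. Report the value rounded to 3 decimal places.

Row totals [26, 35], col totals [51, 10], n=61
χ² = (22−21.74)²/21.74 + (4−4.26)²/4.26 + (29−29.26)²/29.26 + (6−5.74)²/5.74 = 0.0336
df = 1

test statistic = 0.034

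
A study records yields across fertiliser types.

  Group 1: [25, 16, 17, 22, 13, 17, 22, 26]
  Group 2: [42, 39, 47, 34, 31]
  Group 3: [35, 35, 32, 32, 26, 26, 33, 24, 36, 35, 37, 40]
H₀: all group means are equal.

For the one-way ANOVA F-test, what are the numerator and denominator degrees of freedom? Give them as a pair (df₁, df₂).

k = 3 groups, N = 25 total
df = (k−1, N−k) = (3−1, 25−3) = (2, 22)

degrees of freedom = [2, 22]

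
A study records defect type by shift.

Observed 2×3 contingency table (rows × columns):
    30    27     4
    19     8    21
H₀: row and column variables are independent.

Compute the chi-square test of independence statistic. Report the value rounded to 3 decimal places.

test statistic = 23.122

Row totals [61, 48], col totals [49, 35, 25], n=109
χ² = (30−27.42)²/27.42 + (27−19.59)²/19.59 + (4−13.99)²/13.99 + (19−21.58)²/21.58 + (8−15.41)²/15.41 + (21−11.01)²/11.01 = 23.1221
df = 2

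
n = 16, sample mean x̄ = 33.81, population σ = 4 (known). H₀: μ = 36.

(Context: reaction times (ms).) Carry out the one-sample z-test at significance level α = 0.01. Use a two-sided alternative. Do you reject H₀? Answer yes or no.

SE = σ/√n = 4/√16 = 1.0000
z = (x̄−μ₀)/SE = (33.81−36)/1.0000 = -2.1900
p-value (two-sided) = 0.02852
At α=0.01: p ≥ α → fail to reject H₀

reject H₀: no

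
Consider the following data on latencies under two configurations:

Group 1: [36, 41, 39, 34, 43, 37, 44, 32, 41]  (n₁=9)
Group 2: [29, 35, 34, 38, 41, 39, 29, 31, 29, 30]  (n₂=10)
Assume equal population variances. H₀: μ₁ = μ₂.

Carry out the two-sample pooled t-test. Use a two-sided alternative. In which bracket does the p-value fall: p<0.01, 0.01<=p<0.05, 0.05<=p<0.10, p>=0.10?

x̄₁=38.556, s₁=4.096, n₁=9
x̄₂=33.500, s₂=4.577, n₂=10
s_p² = [8·4.096² + 9·4.577²]/17 = 18.9837
SE = √(s_p²·(1/9+1/10)) = 2.0019
t = (38.556−33.500)/2.0019 = 2.5254
df = 17
p-value (two-sided) = 0.02179
→ bracket: 0.01<=p<0.05

p-value bracket: 0.01<=p<0.05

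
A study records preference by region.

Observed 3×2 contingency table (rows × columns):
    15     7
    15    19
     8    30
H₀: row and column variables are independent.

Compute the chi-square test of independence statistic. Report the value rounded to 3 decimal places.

Row totals [22, 34, 38], col totals [38, 56], n=94
χ² = (15−8.89)²/8.89 + (7−13.11)²/13.11 + (15−13.74)²/13.74 + (19−20.26)²/20.26 + (8−15.36)²/15.36 + (30−22.64)²/22.64 = 13.1520
df = 2

test statistic = 13.152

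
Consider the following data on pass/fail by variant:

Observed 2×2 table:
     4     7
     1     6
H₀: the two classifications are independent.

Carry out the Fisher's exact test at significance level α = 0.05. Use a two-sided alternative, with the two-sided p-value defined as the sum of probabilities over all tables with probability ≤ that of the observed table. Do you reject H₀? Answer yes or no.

reject H₀: no

Margins: r₁=11, r₂=7, c₁=5, c₂=13, n=18
p_obs = C(11,4)·C(7,1)/C(18,5); sum pmf over tables with pmf ≤ p_obs
p-value (two-sided) = 0.59559
At α=0.05: p ≥ α → fail to reject H₀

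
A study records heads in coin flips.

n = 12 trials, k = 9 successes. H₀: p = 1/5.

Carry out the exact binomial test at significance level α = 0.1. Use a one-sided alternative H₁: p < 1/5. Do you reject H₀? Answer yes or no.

Exact binomial: n=12, k=9, p₀=1/5=0.2000
P(X≤9) from Σ C(n,i)·p₀^i·(1−p₀)^(n−i)
p-value (one-sided, H₁ less) = 1.00000
At α=0.1: p ≥ α → fail to reject H₀

reject H₀: no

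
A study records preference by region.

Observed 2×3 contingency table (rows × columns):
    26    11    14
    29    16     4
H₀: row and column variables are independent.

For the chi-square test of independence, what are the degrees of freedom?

degrees of freedom = 2

df = (r−1)(c−1) = (2−1)·(3−1) = 2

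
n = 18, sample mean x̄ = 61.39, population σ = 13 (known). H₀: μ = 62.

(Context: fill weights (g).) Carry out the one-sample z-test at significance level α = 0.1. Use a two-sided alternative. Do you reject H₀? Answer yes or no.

SE = σ/√n = 13/√18 = 3.0641
z = (x̄−μ₀)/SE = (61.39−62)/3.0641 = -0.1991
p-value (two-sided) = 0.84220
At α=0.1: p ≥ α → fail to reject H₀

reject H₀: no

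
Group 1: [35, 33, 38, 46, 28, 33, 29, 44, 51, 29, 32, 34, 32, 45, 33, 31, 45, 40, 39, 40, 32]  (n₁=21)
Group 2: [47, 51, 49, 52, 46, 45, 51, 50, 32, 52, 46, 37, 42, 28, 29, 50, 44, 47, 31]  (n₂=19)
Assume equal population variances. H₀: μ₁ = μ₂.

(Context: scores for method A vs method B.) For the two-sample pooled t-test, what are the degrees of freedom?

degrees of freedom = 38

df = n₁ + n₂ − 2 = 21 + 19 − 2 = 38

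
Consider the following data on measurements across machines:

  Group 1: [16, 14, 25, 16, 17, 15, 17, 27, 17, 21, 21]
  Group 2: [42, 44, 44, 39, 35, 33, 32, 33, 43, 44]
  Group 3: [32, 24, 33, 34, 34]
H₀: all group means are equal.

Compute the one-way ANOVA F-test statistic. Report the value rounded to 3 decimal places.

Group means [18.73, 38.90, 31.40], grand mean 28.923
SSB = Σnᵢ(x̄ᵢ−x̄)² = 2169.564; SSW = ΣΣ(x−x̄ᵢ)² = 486.282
MSB = 2169.564/2 = 1084.7822; MSW = 486.282/23 = 21.1427
F = MSB/MSW = 51.3077
df = (2, 23)

test statistic = 51.308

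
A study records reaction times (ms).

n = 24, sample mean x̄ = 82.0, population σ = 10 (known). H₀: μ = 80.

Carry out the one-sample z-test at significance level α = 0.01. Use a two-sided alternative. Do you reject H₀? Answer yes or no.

reject H₀: no

SE = σ/√n = 10/√24 = 2.0412
z = (x̄−μ₀)/SE = (82.0−80)/2.0412 = 0.9798
p-value (two-sided) = 0.32719
At α=0.01: p ≥ α → fail to reject H₀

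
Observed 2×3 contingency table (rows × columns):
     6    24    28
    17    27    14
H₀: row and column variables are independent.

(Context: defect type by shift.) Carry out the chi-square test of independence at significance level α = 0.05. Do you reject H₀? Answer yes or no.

Row totals [58, 58], col totals [23, 51, 42], n=116
χ² = (6−11.50)²/11.50 + (24−25.50)²/25.50 + (28−21.00)²/21.00 + (17−11.50)²/11.50 + (27−25.50)²/25.50 + (14−21.00)²/21.00 = 10.1040
df = 2
p-value (upper-tail) = 0.00640
At α=0.05: p < α → reject H₀

reject H₀: yes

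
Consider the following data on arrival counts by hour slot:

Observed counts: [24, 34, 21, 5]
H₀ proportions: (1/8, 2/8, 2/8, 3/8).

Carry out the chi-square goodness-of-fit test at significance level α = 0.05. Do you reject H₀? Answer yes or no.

reject H₀: yes

n = 84; E_i = n·p_i = [10.50, 21.00, 21.00, 31.50]
χ² = (24−10.50)²/10.50 + (34−21.00)²/21.00 + (21−21.00)²/21.00 + (5−31.50)²/31.50 = 47.6984
df = 3
p-value (upper-tail) = 0.00000
At α=0.05: p < α → reject H₀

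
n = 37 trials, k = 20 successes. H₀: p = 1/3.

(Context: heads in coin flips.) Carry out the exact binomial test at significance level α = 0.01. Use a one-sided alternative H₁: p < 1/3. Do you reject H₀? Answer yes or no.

Exact binomial: n=37, k=20, p₀=1/3=0.3333
P(X≤20) from Σ C(n,i)·p₀^i·(1−p₀)^(n−i)
p-value (one-sided, H₁ less) = 0.99714
At α=0.01: p ≥ α → fail to reject H₀

reject H₀: no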